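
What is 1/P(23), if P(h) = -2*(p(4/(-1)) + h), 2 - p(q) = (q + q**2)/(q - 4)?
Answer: -1/53 ≈ -0.018868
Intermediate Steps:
p(q) = 2 - (q + q**2)/(-4 + q) (p(q) = 2 - (q + q**2)/(q - 4) = 2 - (q + q**2)/(-4 + q))
P(h) = -7 - 2*h (P(h) = -2*((-8 + 4/(-1) - (4/(-1))**2)/(-4 + 4/(-1)) + h) = -2*((-8 + 4*(-1) - (4*(-1))**2)/(-4 + 4*(-1)) + h) = -2*((-8 - 4 - 1*(-4)**2)/(-4 - 4) + h) = -2*((-8 - 4 - 1*16)/(-8) + h) = -2*(-(-8 - 4 - 16)/8 + h) = -2*(-1/8*(-28) + h) = -2*(7/2 + h) = -7 - 2*h)
1/P(23) = 1/(-7 - 2*23) = 1/(-7 - 46) = 1/(-53) = -1/53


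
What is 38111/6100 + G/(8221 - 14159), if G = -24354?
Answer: 187431259/18110900 ≈ 10.349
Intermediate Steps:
38111/6100 + G/(8221 - 14159) = 38111/6100 - 24354/(8221 - 14159) = 38111*(1/6100) - 24354/(-5938) = 38111/6100 - 24354*(-1/5938) = 38111/6100 + 12177/2969 = 187431259/18110900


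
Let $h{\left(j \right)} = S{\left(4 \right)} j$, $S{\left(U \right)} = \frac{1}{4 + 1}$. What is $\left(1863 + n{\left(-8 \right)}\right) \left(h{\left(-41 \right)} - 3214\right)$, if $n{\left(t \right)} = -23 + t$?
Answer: $- \frac{29515352}{5} \approx -5.9031 \cdot 10^{6}$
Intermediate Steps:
$S{\left(U \right)} = \frac{1}{5}$
$h{\left(j \right)} = \frac{j}{5}$
$\left(1863 + n{\left(-8 \right)}\right) \left(h{\left(-41 \right)} - 3214\right) = \left(1863 - 31\right) \left(\frac{1}{5} \left(-41\right) - 3214\right) = \left(1863 - 31\right) \left(- \frac{41}{5} - 3214\right) = 1832 \left(- \frac{16111}{5}\right) = - \frac{29515352}{5}$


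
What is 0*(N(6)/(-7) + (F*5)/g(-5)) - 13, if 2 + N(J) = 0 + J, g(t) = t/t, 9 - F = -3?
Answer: -13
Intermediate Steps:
F = 12 (F = 9 - 1*(-3) = 9 + 3 = 12)
g(t) = 1
N(J) = -2 + J (N(J) = -2 + (0 + J) = -2 + J)
0*(N(6)/(-7) + (F*5)/g(-5)) - 13 = 0*((-2 + 6)/(-7) + (12*5)/1) - 13 = 0*(4*(-1/7) + 60*1) - 13 = 0*(-4/7 + 60) - 13 = 0*(416/7) - 13 = 0 - 13 = -13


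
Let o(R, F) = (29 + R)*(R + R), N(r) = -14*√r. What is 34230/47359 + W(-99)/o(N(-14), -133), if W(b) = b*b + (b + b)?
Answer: -69786459/113188010 + 92829*I*√14/468440 ≈ -0.61655 + 0.74147*I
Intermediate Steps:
W(b) = b² + 2*b
o(R, F) = 2*R*(29 + R) (o(R, F) = (29 + R)*(2*R) = 2*R*(29 + R))
34230/47359 + W(-99)/o(N(-14), -133) = 34230/47359 + (-99*(2 - 99))/((2*(-14*I*√14)*(29 - 14*I*√14))) = 34230*(1/47359) + (-99*(-97))/((2*(-14*I*√14)*(29 - 14*I*√14))) = 34230/47359 + 9603/((2*(-14*I*√14)*(29 - 14*I*√14))) = 34230/47359 + 9603/((-28*I*√14*(29 - 14*I*√14))) = 34230/47359 + 9603*(I*√14/(392*(29 - 14*I*√14))) = 34230/47359 + 9603*I*√14/(392*(29 - 14*I*√14))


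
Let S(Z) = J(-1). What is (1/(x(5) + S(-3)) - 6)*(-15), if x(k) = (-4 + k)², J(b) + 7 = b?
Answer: 645/7 ≈ 92.143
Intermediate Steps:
J(b) = -7 + b
S(Z) = -8 (S(Z) = -7 - 1 = -8)
(1/(x(5) + S(-3)) - 6)*(-15) = (1/((-4 + 5)² - 8) - 6)*(-15) = (1/(1² - 8) - 6)*(-15) = (1/(1 - 8) - 6)*(-15) = (1/(-7) - 6)*(-15) = (-⅐ - 6)*(-15) = -43/7*(-15) = 645/7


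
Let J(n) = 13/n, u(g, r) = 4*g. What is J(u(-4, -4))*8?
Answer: -13/2 ≈ -6.5000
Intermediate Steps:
J(u(-4, -4))*8 = (13/((4*(-4))))*8 = (13/(-16))*8 = (13*(-1/16))*8 = -13/16*8 = -13/2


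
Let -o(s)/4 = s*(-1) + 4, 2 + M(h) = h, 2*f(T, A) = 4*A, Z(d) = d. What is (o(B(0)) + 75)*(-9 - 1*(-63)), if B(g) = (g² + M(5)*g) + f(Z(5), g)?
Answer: 3186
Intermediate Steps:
f(T, A) = 2*A (f(T, A) = (4*A)/2 = 2*A)
M(h) = -2 + h
B(g) = g² + 5*g (B(g) = (g² + (-2 + 5)*g) + 2*g = (g² + 3*g) + 2*g = g² + 5*g)
o(s) = -16 + 4*s (o(s) = -4*(s*(-1) + 4) = -4*(-s + 4) = -4*(4 - s) = -16 + 4*s)
(o(B(0)) + 75)*(-9 - 1*(-63)) = ((-16 + 4*(0*(5 + 0))) + 75)*(-9 - 1*(-63)) = ((-16 + 4*(0*5)) + 75)*(-9 + 63) = ((-16 + 4*0) + 75)*54 = ((-16 + 0) + 75)*54 = (-16 + 75)*54 = 59*54 = 3186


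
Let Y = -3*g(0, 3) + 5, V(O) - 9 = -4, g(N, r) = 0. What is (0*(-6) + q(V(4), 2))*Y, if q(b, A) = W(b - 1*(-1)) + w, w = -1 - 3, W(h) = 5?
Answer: 5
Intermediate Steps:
V(O) = 5 (V(O) = 9 - 4 = 5)
Y = 5 (Y = -3*0 + 5 = 0 + 5 = 5)
w = -4
q(b, A) = 1 (q(b, A) = 5 - 4 = 1)
(0*(-6) + q(V(4), 2))*Y = (0*(-6) + 1)*5 = (0 + 1)*5 = 1*5 = 5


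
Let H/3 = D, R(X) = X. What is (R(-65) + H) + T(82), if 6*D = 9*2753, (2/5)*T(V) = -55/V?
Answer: 2020779/164 ≈ 12322.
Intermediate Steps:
T(V) = -275/(2*V) (T(V) = 5*(-55/V)/2 = -275/(2*V))
D = 8259/2 (D = (9*2753)/6 = (1/6)*24777 = 8259/2 ≈ 4129.5)
H = 24777/2 (H = 3*(8259/2) = 24777/2 ≈ 12389.)
(R(-65) + H) + T(82) = (-65 + 24777/2) - 275/2/82 = 24647/2 - 275/2*1/82 = 24647/2 - 275/164 = 2020779/164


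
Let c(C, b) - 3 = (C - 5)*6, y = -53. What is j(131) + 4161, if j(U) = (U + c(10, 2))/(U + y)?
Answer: 162361/39 ≈ 4163.1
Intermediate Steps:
c(C, b) = -27 + 6*C (c(C, b) = 3 + (C - 5)*6 = 3 + (-5 + C)*6 = 3 + (-30 + 6*C) = -27 + 6*C)
j(U) = (33 + U)/(-53 + U) (j(U) = (U + (-27 + 6*10))/(U - 53) = (U + (-27 + 60))/(-53 + U) = (U + 33)/(-53 + U) = (33 + U)/(-53 + U))
j(131) + 4161 = (33 + 131)/(-53 + 131) + 4161 = 164/78 + 4161 = (1/78)*164 + 4161 = 82/39 + 4161 = 162361/39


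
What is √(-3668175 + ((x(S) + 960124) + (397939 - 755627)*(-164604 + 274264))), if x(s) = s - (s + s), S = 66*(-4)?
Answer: I*√39226773867 ≈ 1.9806e+5*I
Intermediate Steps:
S = -264
x(s) = -s (x(s) = s - 2*s = -s)
√(-3668175 + ((x(S) + 960124) + (397939 - 755627)*(-164604 + 274264))) = √(-3668175 + ((-1*(-264) + 960124) + (397939 - 755627)*(-164604 + 274264))) = √(-3668175 + ((264 + 960124) - 357688*109660)) = √(-3668175 + (960388 - 39224066080)) = √(-3668175 - 39223105692) = √(-39226773867) = I*√39226773867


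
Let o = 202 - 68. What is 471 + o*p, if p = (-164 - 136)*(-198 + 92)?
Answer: 4261671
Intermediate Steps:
o = 134
p = 31800 (p = -300*(-106) = 31800)
471 + o*p = 471 + 134*31800 = 471 + 4261200 = 4261671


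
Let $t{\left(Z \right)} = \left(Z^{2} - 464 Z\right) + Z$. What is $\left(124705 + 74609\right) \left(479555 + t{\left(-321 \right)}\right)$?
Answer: $145742183766$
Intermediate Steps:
$t{\left(Z \right)} = Z^{2} - 463 Z$
$\left(124705 + 74609\right) \left(479555 + t{\left(-321 \right)}\right) = \left(124705 + 74609\right) \left(479555 - 321 \left(-463 - 321\right)\right) = 199314 \left(479555 - -251664\right) = 199314 \left(479555 + 251664\right) = 199314 \cdot 731219 = 145742183766$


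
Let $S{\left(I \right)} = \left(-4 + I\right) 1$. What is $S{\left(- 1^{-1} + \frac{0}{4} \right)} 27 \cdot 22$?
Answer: $-2970$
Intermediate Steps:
$S{\left(I \right)} = -4 + I$
$S{\left(- 1^{-1} + \frac{0}{4} \right)} 27 \cdot 22 = \left(-4 + \left(- 1^{-1} + \frac{0}{4}\right)\right) 27 \cdot 22 = \left(-4 + \left(\left(-1\right) 1 + 0 \cdot \frac{1}{4}\right)\right) 27 \cdot 22 = \left(-4 + \left(-1 + 0\right)\right) 27 \cdot 22 = \left(-4 - 1\right) 27 \cdot 22 = \left(-5\right) 27 \cdot 22 = \left(-135\right) 22 = -2970$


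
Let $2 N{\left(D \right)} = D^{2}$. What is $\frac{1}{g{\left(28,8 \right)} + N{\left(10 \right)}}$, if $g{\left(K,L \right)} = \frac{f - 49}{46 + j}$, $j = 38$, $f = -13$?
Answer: $\frac{42}{2069} \approx 0.0203$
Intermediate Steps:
$N{\left(D \right)} = \frac{D^{2}}{2}$
$g{\left(K,L \right)} = - \frac{31}{42}$ ($g{\left(K,L \right)} = \frac{-13 - 49}{46 + 38} = - \frac{62}{84} = \left(-62\right) \frac{1}{84} = - \frac{31}{42}$)
$\frac{1}{g{\left(28,8 \right)} + N{\left(10 \right)}} = \frac{1}{- \frac{31}{42} + \frac{10^{2}}{2}} = \frac{1}{- \frac{31}{42} + \frac{1}{2} \cdot 100} = \frac{1}{- \frac{31}{42} + 50} = \frac{1}{\frac{2069}{42}} = \frac{42}{2069}$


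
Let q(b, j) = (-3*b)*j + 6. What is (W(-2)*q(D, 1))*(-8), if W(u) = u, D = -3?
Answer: 240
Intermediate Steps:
q(b, j) = 6 - 3*b*j (q(b, j) = -3*b*j + 6 = 6 - 3*b*j)
(W(-2)*q(D, 1))*(-8) = -2*(6 - 3*(-3)*1)*(-8) = -2*(6 + 9)*(-8) = -2*15*(-8) = -30*(-8) = 240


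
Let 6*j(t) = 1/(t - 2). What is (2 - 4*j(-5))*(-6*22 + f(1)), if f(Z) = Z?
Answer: -5764/21 ≈ -274.48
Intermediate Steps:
j(t) = 1/(6*(-2 + t)) (j(t) = 1/(6*(t - 2)) = 1/(6*(-2 + t)))
(2 - 4*j(-5))*(-6*22 + f(1)) = (2 - 2/(3*(-2 - 5)))*(-6*22 + 1) = (2 - 2/(3*(-7)))*(-132 + 1) = (2 - 2*(-1)/(3*7))*(-131) = (2 - 4*(-1/42))*(-131) = (2 + 2/21)*(-131) = (44/21)*(-131) = -5764/21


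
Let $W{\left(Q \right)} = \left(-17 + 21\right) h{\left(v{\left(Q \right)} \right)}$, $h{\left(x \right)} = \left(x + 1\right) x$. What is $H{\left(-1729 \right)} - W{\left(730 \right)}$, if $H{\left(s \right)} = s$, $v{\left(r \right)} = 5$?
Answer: $-1849$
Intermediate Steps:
$h{\left(x \right)} = x \left(1 + x\right)$ ($h{\left(x \right)} = \left(1 + x\right) x = x \left(1 + x\right)$)
$W{\left(Q \right)} = 120$ ($W{\left(Q \right)} = \left(-17 + 21\right) 5 \left(1 + 5\right) = 4 \cdot 5 \cdot 6 = 4 \cdot 30 = 120$)
$H{\left(-1729 \right)} - W{\left(730 \right)} = -1729 - 120 = -1849$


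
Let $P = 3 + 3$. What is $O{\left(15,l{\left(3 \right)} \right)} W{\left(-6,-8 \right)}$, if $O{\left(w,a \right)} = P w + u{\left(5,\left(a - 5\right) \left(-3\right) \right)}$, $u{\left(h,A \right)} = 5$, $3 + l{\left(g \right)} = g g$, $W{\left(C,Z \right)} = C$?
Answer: $-570$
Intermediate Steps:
$l{\left(g \right)} = -3 + g^{2}$ ($l{\left(g \right)} = -3 + g g = -3 + g^{2}$)
$P = 6$
$O{\left(w,a \right)} = 5 + 6 w$ ($O{\left(w,a \right)} = 6 w + 5 = 5 + 6 w$)
$O{\left(15,l{\left(3 \right)} \right)} W{\left(-6,-8 \right)} = \left(5 + 6 \cdot 15\right) \left(-6\right) = \left(5 + 90\right) \left(-6\right) = 95 \left(-6\right) = -570$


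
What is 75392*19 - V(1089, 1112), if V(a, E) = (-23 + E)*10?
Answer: 1421558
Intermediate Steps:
V(a, E) = -230 + 10*E
75392*19 - V(1089, 1112) = 75392*19 - (-230 + 10*1112) = 1432448 - (-230 + 11120) = 1432448 - 1*10890 = 1432448 - 10890 = 1421558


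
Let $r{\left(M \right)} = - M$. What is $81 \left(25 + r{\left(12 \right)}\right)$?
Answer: $1053$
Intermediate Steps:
$81 \left(25 + r{\left(12 \right)}\right) = 81 \left(25 - 12\right) = 81 \cdot 13 = 1053$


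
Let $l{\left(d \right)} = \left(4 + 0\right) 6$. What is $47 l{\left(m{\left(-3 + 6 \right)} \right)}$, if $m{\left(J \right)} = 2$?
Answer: $1128$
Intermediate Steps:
$l{\left(d \right)} = 24$ ($l{\left(d \right)} = 4 \cdot 6 = 24$)
$47 l{\left(m{\left(-3 + 6 \right)} \right)} = 47 \cdot 24 = 1128$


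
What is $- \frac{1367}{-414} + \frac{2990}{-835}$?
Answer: $- \frac{19283}{69138} \approx -0.27891$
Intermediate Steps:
$- \frac{1367}{-414} + \frac{2990}{-835} = \left(-1367\right) \left(- \frac{1}{414}\right) + 2990 \left(- \frac{1}{835}\right) = \frac{1367}{414} - \frac{598}{167} = - \frac{19283}{69138}$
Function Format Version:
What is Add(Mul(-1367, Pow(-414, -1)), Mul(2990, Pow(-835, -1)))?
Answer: Rational(-19283, 69138) ≈ -0.27891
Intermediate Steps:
Add(Mul(-1367, Pow(-414, -1)), Mul(2990, Pow(-835, -1))) = Add(Mul(-1367, Rational(-1, 414)), Mul(2990, Rational(-1, 835))) = Add(Rational(1367, 414), Rational(-598, 167)) = Rational(-19283, 69138)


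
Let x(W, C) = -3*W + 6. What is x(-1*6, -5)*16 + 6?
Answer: 390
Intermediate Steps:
x(W, C) = 6 - 3*W
x(-1*6, -5)*16 + 6 = (6 - (-3)*6)*16 + 6 = (6 - 3*(-6))*16 + 6 = (6 + 18)*16 + 6 = 24*16 + 6 = 384 + 6 = 390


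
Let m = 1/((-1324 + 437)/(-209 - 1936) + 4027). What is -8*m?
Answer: -8580/4319401 ≈ -0.0019864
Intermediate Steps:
m = 2145/8638802 (m = 1/(-887/(-2145) + 4027) = 1/(-887*(-1/2145) + 4027) = 1/(887/2145 + 4027) = 1/(8638802/2145) = 2145/8638802 ≈ 0.00024830)
-8*m = -8*2145/8638802 = -8580/4319401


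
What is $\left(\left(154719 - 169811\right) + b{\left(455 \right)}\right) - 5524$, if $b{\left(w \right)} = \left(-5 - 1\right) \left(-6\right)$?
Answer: $-20580$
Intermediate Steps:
$b{\left(w \right)} = 36$ ($b{\left(w \right)} = \left(-6\right) \left(-6\right) = 36$)
$\left(\left(154719 - 169811\right) + b{\left(455 \right)}\right) - 5524 = \left(\left(154719 - 169811\right) + 36\right) - 5524 = \left(-15092 + 36\right) - 5524 = -15056 - 5524 = -20580$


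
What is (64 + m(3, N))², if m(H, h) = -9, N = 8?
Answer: 3025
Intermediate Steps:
(64 + m(3, N))² = (64 - 9)² = 55² = 3025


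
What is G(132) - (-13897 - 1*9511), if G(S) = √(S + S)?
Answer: 23408 + 2*√66 ≈ 23424.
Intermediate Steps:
G(S) = √2*√S (G(S) = √(2*S) = √2*√S)
G(132) - (-13897 - 1*9511) = √2*√132 - (-13897 - 1*9511) = √2*(2*√33) - (-13897 - 9511) = 2*√66 - 1*(-23408) = 2*√66 + 23408 = 23408 + 2*√66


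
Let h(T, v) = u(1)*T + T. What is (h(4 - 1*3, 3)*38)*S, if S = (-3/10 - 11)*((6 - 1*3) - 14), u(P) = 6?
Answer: 165319/5 ≈ 33064.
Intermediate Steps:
S = 1243/10 (S = (-3*1/10 - 11)*((6 - 3) - 14) = (-3/10 - 11)*(3 - 14) = -113/10*(-11) = 1243/10 ≈ 124.30)
h(T, v) = 7*T (h(T, v) = 6*T + T = 7*T)
(h(4 - 1*3, 3)*38)*S = ((7*(4 - 1*3))*38)*(1243/10) = ((7*(4 - 3))*38)*(1243/10) = ((7*1)*38)*(1243/10) = (7*38)*(1243/10) = 266*(1243/10) = 165319/5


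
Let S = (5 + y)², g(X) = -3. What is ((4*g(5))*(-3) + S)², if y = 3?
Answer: 10000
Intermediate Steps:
S = 64 (S = (5 + 3)² = 8² = 64)
((4*g(5))*(-3) + S)² = ((4*(-3))*(-3) + 64)² = (-12*(-3) + 64)² = (36 + 64)² = 100² = 10000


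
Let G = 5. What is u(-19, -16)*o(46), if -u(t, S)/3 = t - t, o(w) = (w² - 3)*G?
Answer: 0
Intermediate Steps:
o(w) = -15 + 5*w² (o(w) = (w² - 3)*5 = (-3 + w²)*5 = -15 + 5*w²)
u(t, S) = 0 (u(t, S) = -3*(t - t) = -3*0 = 0)
u(-19, -16)*o(46) = 0*(-15 + 5*46²) = 0*(-15 + 5*2116) = 0*(-15 + 10580) = 0*10565 = 0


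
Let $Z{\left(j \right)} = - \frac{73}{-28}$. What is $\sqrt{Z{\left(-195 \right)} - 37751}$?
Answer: $\frac{i \sqrt{7398685}}{14} \approx 194.29 i$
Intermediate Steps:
$Z{\left(j \right)} = \frac{73}{28}$ ($Z{\left(j \right)} = \left(-73\right) \left(- \frac{1}{28}\right) = \frac{73}{28}$)
$\sqrt{Z{\left(-195 \right)} - 37751} = \sqrt{\frac{73}{28} - 37751} = \sqrt{- \frac{1056955}{28}} = \frac{i \sqrt{7398685}}{14}$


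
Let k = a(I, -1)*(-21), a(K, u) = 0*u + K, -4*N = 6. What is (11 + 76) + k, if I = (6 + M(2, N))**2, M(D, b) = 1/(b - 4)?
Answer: -75489/121 ≈ -623.88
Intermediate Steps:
N = -3/2 (N = -1/4*6 = -3/2 ≈ -1.5000)
M(D, b) = 1/(-4 + b)
I = 4096/121 (I = (6 + 1/(-4 - 3/2))**2 = (6 + 1/(-11/2))**2 = (6 - 2/11)**2 = (64/11)**2 = 4096/121 ≈ 33.851)
a(K, u) = K (a(K, u) = 0 + K = K)
k = -86016/121 (k = (4096/121)*(-21) = -86016/121 ≈ -710.88)
(11 + 76) + k = (11 + 76) - 86016/121 = 87 - 86016/121 = -75489/121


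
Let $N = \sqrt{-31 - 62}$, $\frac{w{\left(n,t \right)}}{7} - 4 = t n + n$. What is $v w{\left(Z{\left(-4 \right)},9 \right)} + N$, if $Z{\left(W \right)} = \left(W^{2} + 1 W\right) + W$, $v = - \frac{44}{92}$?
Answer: $- \frac{6468}{23} + i \sqrt{93} \approx -281.22 + 9.6436 i$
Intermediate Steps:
$v = - \frac{11}{23}$ ($v = \left(-44\right) \frac{1}{92} = - \frac{11}{23} \approx -0.47826$)
$Z{\left(W \right)} = W^{2} + 2 W$ ($Z{\left(W \right)} = \left(W^{2} + W\right) + W = \left(W + W^{2}\right) + W = W^{2} + 2 W$)
$w{\left(n,t \right)} = 28 + 7 n + 7 n t$ ($w{\left(n,t \right)} = 28 + 7 \left(t n + n\right) = 28 + 7 \left(n t + n\right) = 28 + 7 \left(n + n t\right) = 28 + \left(7 n + 7 n t\right) = 28 + 7 n + 7 n t$)
$N = i \sqrt{93}$ ($N = \sqrt{-93} = i \sqrt{93} \approx 9.6436 i$)
$v w{\left(Z{\left(-4 \right)},9 \right)} + N = - \frac{11 \left(28 + 7 \left(- 4 \left(2 - 4\right)\right) + 7 \left(- 4 \left(2 - 4\right)\right) 9\right)}{23} + i \sqrt{93} = - \frac{11 \left(28 + 7 \left(\left(-4\right) \left(-2\right)\right) + 7 \left(\left(-4\right) \left(-2\right)\right) 9\right)}{23} + i \sqrt{93} = - \frac{11 \left(28 + 7 \cdot 8 + 7 \cdot 8 \cdot 9\right)}{23} + i \sqrt{93} = - \frac{11 \left(28 + 56 + 504\right)}{23} + i \sqrt{93} = \left(- \frac{11}{23}\right) 588 + i \sqrt{93} = - \frac{6468}{23} + i \sqrt{93}$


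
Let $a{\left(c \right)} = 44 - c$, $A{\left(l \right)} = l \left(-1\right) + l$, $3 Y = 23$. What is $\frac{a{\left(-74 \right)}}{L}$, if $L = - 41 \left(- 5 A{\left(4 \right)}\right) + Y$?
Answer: $\frac{354}{23} \approx 15.391$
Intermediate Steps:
$Y = \frac{23}{3}$ ($Y = \frac{1}{3} \cdot 23 = \frac{23}{3} \approx 7.6667$)
$A{\left(l \right)} = 0$ ($A{\left(l \right)} = - l + l = 0$)
$L = \frac{23}{3}$ ($L = - 41 \left(\left(-5\right) 0\right) + \frac{23}{3} = \left(-41\right) 0 + \frac{23}{3} = 0 + \frac{23}{3} = \frac{23}{3} \approx 7.6667$)
$\frac{a{\left(-74 \right)}}{L} = \frac{44 - -74}{\frac{23}{3}} = \left(44 + 74\right) \frac{3}{23} = 118 \cdot \frac{3}{23} = \frac{354}{23}$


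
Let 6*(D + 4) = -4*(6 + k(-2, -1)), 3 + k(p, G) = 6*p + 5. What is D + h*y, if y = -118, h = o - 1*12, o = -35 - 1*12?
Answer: 20882/3 ≈ 6960.7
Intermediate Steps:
o = -47 (o = -35 - 12 = -47)
k(p, G) = 2 + 6*p (k(p, G) = -3 + (6*p + 5) = -3 + (5 + 6*p) = 2 + 6*p)
D = -4/3 (D = -4 + (-4*(6 + (2 + 6*(-2))))/6 = -4 + (-4*(6 + (2 - 12)))/6 = -4 + (-4*(6 - 10))/6 = -4 + (-4*(-4))/6 = -4 + (1/6)*16 = -4 + 8/3 = -4/3 ≈ -1.3333)
h = -59 (h = -47 - 1*12 = -47 - 12 = -59)
D + h*y = -4/3 - 59*(-118) = -4/3 + 6962 = 20882/3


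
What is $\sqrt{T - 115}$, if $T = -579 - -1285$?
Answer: $\sqrt{591} \approx 24.31$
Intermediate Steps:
$T = 706$ ($T = -579 + 1285 = 706$)
$\sqrt{T - 115} = \sqrt{706 - 115} = \sqrt{591}$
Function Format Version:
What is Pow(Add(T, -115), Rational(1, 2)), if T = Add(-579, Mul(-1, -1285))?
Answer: Pow(591, Rational(1, 2)) ≈ 24.310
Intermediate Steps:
T = 706 (T = Add(-579, 1285) = 706)
Pow(Add(T, -115), Rational(1, 2)) = Pow(Add(706, -115), Rational(1, 2)) = Pow(591, Rational(1, 2))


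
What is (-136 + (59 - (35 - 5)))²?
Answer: 11449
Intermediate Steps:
(-136 + (59 - (35 - 5)))² = (-136 + (59 - 1*30))² = (-136 + (59 - 30))² = (-136 + 29)² = (-107)² = 11449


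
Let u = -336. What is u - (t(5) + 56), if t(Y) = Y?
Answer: -397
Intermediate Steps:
u - (t(5) + 56) = -336 - (5 + 56) = -336 - 1*61 = -336 - 61 = -397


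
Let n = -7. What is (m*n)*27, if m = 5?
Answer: -945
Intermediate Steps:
(m*n)*27 = (5*(-7))*27 = -35*27 = -945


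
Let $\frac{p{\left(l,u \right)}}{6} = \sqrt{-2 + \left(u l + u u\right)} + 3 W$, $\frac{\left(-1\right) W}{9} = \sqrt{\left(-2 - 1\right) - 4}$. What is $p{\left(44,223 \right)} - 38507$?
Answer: $-38507 + 6 \sqrt{59539} - 162 i \sqrt{7} \approx -37043.0 - 428.61 i$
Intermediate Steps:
$W = - 9 i \sqrt{7}$ ($W = - 9 \sqrt{\left(-2 - 1\right) - 4} = - 9 \sqrt{-3 - 4} = - 9 \sqrt{-7} = - 9 i \sqrt{7} \approx - 23.812 i$)
$p{\left(l,u \right)} = 6 \sqrt{-2 + u^{2} + l u} - 162 i \sqrt{7}$ ($p{\left(l,u \right)} = 6 \left(\sqrt{-2 + \left(u l + u u\right)} + 3 \left(- 9 i \sqrt{7}\right)\right) = 6 \left(\sqrt{-2 + \left(l u + u^{2}\right)} - 27 i \sqrt{7}\right) = 6 \left(\sqrt{-2 + \left(u^{2} + l u\right)} - 27 i \sqrt{7}\right) = 6 \left(\sqrt{-2 + u^{2} + l u} - 27 i \sqrt{7}\right) = 6 \sqrt{-2 + u^{2} + l u} - 162 i \sqrt{7}$)
$p{\left(44,223 \right)} - 38507 = \left(6 \sqrt{-2 + 223^{2} + 44 \cdot 223} - 162 i \sqrt{7}\right) - 38507 = \left(6 \sqrt{-2 + 49729 + 9812} - 162 i \sqrt{7}\right) - 38507 = \left(6 \sqrt{59539} - 162 i \sqrt{7}\right) - 38507 = -38507 + 6 \sqrt{59539} - 162 i \sqrt{7}$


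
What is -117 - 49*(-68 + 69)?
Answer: -166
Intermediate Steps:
-117 - 49*(-68 + 69) = -117 - 49*1 = -117 - 49 = -166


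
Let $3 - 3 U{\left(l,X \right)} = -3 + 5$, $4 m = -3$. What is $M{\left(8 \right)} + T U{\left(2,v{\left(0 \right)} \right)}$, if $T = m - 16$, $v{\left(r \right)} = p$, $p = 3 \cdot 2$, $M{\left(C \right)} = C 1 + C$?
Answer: $\frac{125}{12} \approx 10.417$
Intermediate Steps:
$m = - \frac{3}{4}$ ($m = \frac{1}{4} \left(-3\right) = - \frac{3}{4} \approx -0.75$)
$M{\left(C \right)} = 2 C$ ($M{\left(C \right)} = C + C = 2 C$)
$p = 6$
$v{\left(r \right)} = 6$
$T = - \frac{67}{4}$ ($T = - \frac{3}{4} - 16 = - \frac{67}{4} \approx -16.75$)
$U{\left(l,X \right)} = \frac{1}{3}$ ($U{\left(l,X \right)} = 1 - \frac{-3 + 5}{3} = 1 - \frac{2}{3} = \frac{1}{3}$)
$M{\left(8 \right)} + T U{\left(2,v{\left(0 \right)} \right)} = 2 \cdot 8 - \frac{67}{12} = 16 - \frac{67}{12} = \frac{125}{12}$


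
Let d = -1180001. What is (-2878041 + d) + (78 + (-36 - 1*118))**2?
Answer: -4052266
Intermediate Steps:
(-2878041 + d) + (78 + (-36 - 1*118))**2 = (-2878041 - 1180001) + (78 + (-36 - 1*118))**2 = -4058042 + (78 + (-36 - 118))**2 = -4058042 + (78 - 154)**2 = -4058042 + (-76)**2 = -4058042 + 5776 = -4052266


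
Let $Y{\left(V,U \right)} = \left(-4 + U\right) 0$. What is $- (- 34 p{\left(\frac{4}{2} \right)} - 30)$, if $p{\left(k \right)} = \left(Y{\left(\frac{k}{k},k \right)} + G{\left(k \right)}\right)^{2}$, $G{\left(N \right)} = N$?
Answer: $166$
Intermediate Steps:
$Y{\left(V,U \right)} = 0$
$p{\left(k \right)} = k^{2}$ ($p{\left(k \right)} = \left(0 + k\right)^{2} = k^{2}$)
$- (- 34 p{\left(\frac{4}{2} \right)} - 30) = - (- 34 \left(\frac{4}{2}\right)^{2} - 30) = - (- 34 \left(4 \cdot \frac{1}{2}\right)^{2} - 30) = - (- 34 \cdot 2^{2} - 30) = - (\left(-34\right) 4 - 30) = - (-136 - 30) = \left(-1\right) \left(-166\right) = 166$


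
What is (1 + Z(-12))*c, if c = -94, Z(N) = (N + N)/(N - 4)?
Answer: -235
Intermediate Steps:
Z(N) = 2*N/(-4 + N) (Z(N) = (2*N)/(-4 + N) = 2*N/(-4 + N))
(1 + Z(-12))*c = (1 + 2*(-12)/(-4 - 12))*(-94) = (1 + 2*(-12)/(-16))*(-94) = (1 + 2*(-12)*(-1/16))*(-94) = (1 + 3/2)*(-94) = (5/2)*(-94) = -235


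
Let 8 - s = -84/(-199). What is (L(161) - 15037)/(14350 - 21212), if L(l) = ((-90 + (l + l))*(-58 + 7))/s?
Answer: 215779/89206 ≈ 2.4189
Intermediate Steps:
s = 1508/199 (s = 8 - (-84)/(-199) = 8 - (-84)*(-1)/199 = 8 - 1*84/199 = 8 - 84/199 = 1508/199 ≈ 7.5779)
L(l) = 456705/754 - 10149*l/754 (L(l) = ((-90 + (l + l))*(-58 + 7))/(1508/199) = ((-90 + 2*l)*(-51))*(199/1508) = (4590 - 102*l)*(199/1508) = 456705/754 - 10149*l/754)
(L(161) - 15037)/(14350 - 21212) = ((456705/754 - 10149/754*161) - 15037)/(14350 - 21212) = ((456705/754 - 1633989/754) - 15037)/(-6862) = (-20298/13 - 15037)*(-1/6862) = -215779/13*(-1/6862) = 215779/89206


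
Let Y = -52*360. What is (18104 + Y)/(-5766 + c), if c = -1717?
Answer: 88/1069 ≈ 0.082320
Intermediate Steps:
Y = -18720
(18104 + Y)/(-5766 + c) = (18104 - 18720)/(-5766 - 1717) = -616/(-7483) = -616*(-1/7483) = 88/1069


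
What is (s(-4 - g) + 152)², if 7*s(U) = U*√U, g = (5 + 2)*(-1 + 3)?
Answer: 1126264/49 - 16416*I*√2/7 ≈ 22985.0 - 3316.5*I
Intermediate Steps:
g = 14 (g = 7*2 = 14)
s(U) = U^(3/2)/7 (s(U) = (U*√U)/7 = U^(3/2)/7)
(s(-4 - g) + 152)² = ((-4 - 1*14)^(3/2)/7 + 152)² = ((-4 - 14)^(3/2)/7 + 152)² = ((-18)^(3/2)/7 + 152)² = ((-54*I*√2)/7 + 152)² = (-54*I*√2/7 + 152)² = (152 - 54*I*√2/7)²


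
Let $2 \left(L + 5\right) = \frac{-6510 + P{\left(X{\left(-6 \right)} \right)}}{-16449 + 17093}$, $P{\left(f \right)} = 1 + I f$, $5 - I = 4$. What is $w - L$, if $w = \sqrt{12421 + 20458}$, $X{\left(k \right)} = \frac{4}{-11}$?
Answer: $\frac{20349}{2024} + 7 \sqrt{671} \approx 191.38$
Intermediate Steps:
$X{\left(k \right)} = - \frac{4}{11}$ ($X{\left(k \right)} = 4 \left(- \frac{1}{11}\right) = - \frac{4}{11}$)
$I = 1$ ($I = 5 - 4 = 1$)
$P{\left(f \right)} = 1 + f$ ($P{\left(f \right)} = 1 + 1 f = 1 + f$)
$w = 7 \sqrt{671}$ ($w = \sqrt{32879} = 7 \sqrt{671} \approx 181.33$)
$L = - \frac{20349}{2024}$ ($L = -5 + \frac{\left(-6510 + \left(1 - \frac{4}{11}\right)\right) \frac{1}{-16449 + 17093}}{2} = -5 + \frac{\left(-6510 + \frac{7}{11}\right) \frac{1}{644}}{2} = -5 + \frac{\left(- \frac{71603}{11}\right) \frac{1}{644}}{2} = -5 + \frac{1}{2} \left(- \frac{10229}{1012}\right) = -5 - \frac{10229}{2024} = - \frac{20349}{2024} \approx -10.054$)
$w - L = 7 \sqrt{671} - - \frac{20349}{2024} = 7 \sqrt{671} + \frac{20349}{2024} = \frac{20349}{2024} + 7 \sqrt{671}$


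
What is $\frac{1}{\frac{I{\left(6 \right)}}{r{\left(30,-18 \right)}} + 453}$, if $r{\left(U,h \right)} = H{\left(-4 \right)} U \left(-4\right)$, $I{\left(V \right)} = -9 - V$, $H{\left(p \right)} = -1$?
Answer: $\frac{8}{3623} \approx 0.0022081$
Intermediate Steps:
$r{\left(U,h \right)} = 4 U$ ($r{\left(U,h \right)} = - U \left(-4\right) = 4 U$)
$\frac{1}{\frac{I{\left(6 \right)}}{r{\left(30,-18 \right)}} + 453} = \frac{1}{\frac{-9 - 6}{4 \cdot 30} + 453} = \frac{1}{\frac{-9 - 6}{120} + 453} = \frac{1}{\left(-15\right) \frac{1}{120} + 453} = \frac{1}{- \frac{1}{8} + 453} = \frac{1}{\frac{3623}{8}} = \frac{8}{3623}$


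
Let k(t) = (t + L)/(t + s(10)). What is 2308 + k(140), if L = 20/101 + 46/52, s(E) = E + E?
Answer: 970099763/420160 ≈ 2308.9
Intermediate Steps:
s(E) = 2*E
L = 2843/2626 (L = 20*(1/101) + 46*(1/52) = 20/101 + 23/26 = 2843/2626 ≈ 1.0826)
k(t) = (2843/2626 + t)/(20 + t) (k(t) = (t + 2843/2626)/(t + 2*10) = (2843/2626 + t)/(t + 20) = (2843/2626 + t)/(20 + t))
2308 + k(140) = 2308 + (2843/2626 + 140)/(20 + 140) = 2308 + (370483/2626)/160 = 2308 + (1/160)*(370483/2626) = 2308 + 370483/420160 = 970099763/420160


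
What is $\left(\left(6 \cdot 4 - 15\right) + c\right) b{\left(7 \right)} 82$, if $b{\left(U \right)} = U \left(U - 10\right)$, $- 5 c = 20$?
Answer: $-8610$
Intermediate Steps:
$c = -4$ ($c = \left(- \frac{1}{5}\right) 20 = -4$)
$b{\left(U \right)} = U \left(-10 + U\right)$
$\left(\left(6 \cdot 4 - 15\right) + c\right) b{\left(7 \right)} 82 = \left(\left(6 \cdot 4 - 15\right) - 4\right) 7 \left(-10 + 7\right) 82 = \left(\left(24 - 15\right) - 4\right) 7 \left(-3\right) 82 = \left(9 - 4\right) \left(-21\right) 82 = 5 \left(-21\right) 82 = \left(-105\right) 82 = -8610$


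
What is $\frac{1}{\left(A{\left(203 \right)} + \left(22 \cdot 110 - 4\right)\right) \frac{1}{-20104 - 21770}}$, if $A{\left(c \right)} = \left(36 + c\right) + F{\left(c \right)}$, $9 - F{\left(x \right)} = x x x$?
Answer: $\frac{41874}{8362763} \approx 0.0050072$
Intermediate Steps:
$F{\left(x \right)} = 9 - x^{3}$ ($F{\left(x \right)} = 9 - x x x = 9 - x^{2} x = 9 - x^{3}$)
$A{\left(c \right)} = 45 + c - c^{3}$ ($A{\left(c \right)} = \left(36 + c\right) - \left(-9 + c^{3}\right) = 45 + c - c^{3}$)
$\frac{1}{\left(A{\left(203 \right)} + \left(22 \cdot 110 - 4\right)\right) \frac{1}{-20104 - 21770}} = \frac{1}{\left(\left(45 + 203 - 203^{3}\right) + \left(22 \cdot 110 - 4\right)\right) \frac{1}{-20104 - 21770}} = \frac{1}{\left(\left(45 + 203 - 8365427\right) + \left(2420 - 4\right)\right) \frac{1}{-20104 - 21770}} = \frac{1}{\left(\left(45 + 203 - 8365427\right) + 2416\right) \frac{1}{-20104 - 21770}} = \frac{1}{\left(-8365179 + 2416\right) \frac{1}{-41874}} = \frac{1}{\left(-8362763\right) \left(- \frac{1}{41874}\right)} = \frac{1}{\frac{8362763}{41874}} = \frac{41874}{8362763}$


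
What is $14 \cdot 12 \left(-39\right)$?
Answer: $-6552$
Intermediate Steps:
$14 \cdot 12 \left(-39\right) = 168 \left(-39\right) = -6552$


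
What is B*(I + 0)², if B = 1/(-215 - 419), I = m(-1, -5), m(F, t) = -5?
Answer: -25/634 ≈ -0.039432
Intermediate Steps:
I = -5
B = -1/634 (B = 1/(-634) = -1/634 ≈ -0.0015773)
B*(I + 0)² = -(-5 + 0)²/634 = -1/634*(-5)² = -1/634*25 = -25/634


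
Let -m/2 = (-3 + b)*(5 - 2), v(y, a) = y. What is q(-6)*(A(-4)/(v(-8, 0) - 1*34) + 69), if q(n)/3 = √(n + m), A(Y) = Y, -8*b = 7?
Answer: 1451*√69/14 ≈ 860.92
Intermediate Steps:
b = -7/8 (b = -⅛*7 = -7/8 ≈ -0.87500)
m = 93/4 (m = -2*(-3 - 7/8)*(5 - 2) = -(-31)*3/4 = -2*(-93/8) = 93/4 ≈ 23.250)
q(n) = 3*√(93/4 + n) (q(n) = 3*√(n + 93/4) = 3*√(93/4 + n))
q(-6)*(A(-4)/(v(-8, 0) - 1*34) + 69) = (3*√(93 + 4*(-6))/2)*(-4/(-8 - 1*34) + 69) = (3*√(93 - 24)/2)*(-4/(-8 - 34) + 69) = (3*√69/2)*(-4/(-42) + 69) = (3*√69/2)*(-4*(-1/42) + 69) = (3*√69/2)*(2/21 + 69) = (3*√69/2)*(1451/21) = 1451*√69/14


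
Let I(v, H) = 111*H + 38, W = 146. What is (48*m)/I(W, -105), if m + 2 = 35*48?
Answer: -80544/11617 ≈ -6.9333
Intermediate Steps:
I(v, H) = 38 + 111*H
m = 1678 (m = -2 + 35*48 = -2 + 1680 = 1678)
(48*m)/I(W, -105) = (48*1678)/(38 + 111*(-105)) = 80544/(38 - 11655) = 80544/(-11617) = 80544*(-1/11617) = -80544/11617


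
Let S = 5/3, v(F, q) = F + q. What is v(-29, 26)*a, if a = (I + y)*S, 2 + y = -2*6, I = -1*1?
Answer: 75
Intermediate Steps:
I = -1
S = 5/3 (S = 5*(⅓) = 5/3 ≈ 1.6667)
y = -14 (y = -2 - 2*6 = -2 - 12 = -14)
a = -25 (a = (-1 - 14)*(5/3) = -15*5/3 = -25)
v(-29, 26)*a = (-29 + 26)*(-25) = -3*(-25) = 75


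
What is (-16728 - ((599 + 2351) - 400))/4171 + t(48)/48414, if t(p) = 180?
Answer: -155429052/33655799 ≈ -4.6182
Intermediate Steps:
(-16728 - ((599 + 2351) - 400))/4171 + t(48)/48414 = (-16728 - ((599 + 2351) - 400))/4171 + 180/48414 = (-16728 - (2950 - 400))*(1/4171) + 180*(1/48414) = (-16728 - 1*2550)*(1/4171) + 30/8069 = (-16728 - 2550)*(1/4171) + 30/8069 = -19278*1/4171 + 30/8069 = -19278/4171 + 30/8069 = -155429052/33655799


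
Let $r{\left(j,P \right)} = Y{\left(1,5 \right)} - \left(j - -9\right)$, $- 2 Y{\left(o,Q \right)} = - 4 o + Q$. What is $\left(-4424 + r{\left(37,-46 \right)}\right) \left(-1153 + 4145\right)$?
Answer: $-13375736$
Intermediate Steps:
$Y{\left(o,Q \right)} = 2 o - \frac{Q}{2}$ ($Y{\left(o,Q \right)} = - \frac{- 4 o + Q}{2} = - \frac{Q - 4 o}{2} = 2 o - \frac{Q}{2}$)
$r{\left(j,P \right)} = - \frac{19}{2} - j$ ($r{\left(j,P \right)} = \left(2 \cdot 1 - \frac{5}{2}\right) - \left(j - -9\right) = \left(2 - \frac{5}{2}\right) - \left(j + 9\right) = - \frac{1}{2} - \left(9 + j\right) = - \frac{19}{2} - j$)
$\left(-4424 + r{\left(37,-46 \right)}\right) \left(-1153 + 4145\right) = \left(-4424 - \frac{93}{2}\right) \left(-1153 + 4145\right) = \left(-4424 - \frac{93}{2}\right) 2992 = \left(- \frac{8941}{2}\right) 2992 = -13375736$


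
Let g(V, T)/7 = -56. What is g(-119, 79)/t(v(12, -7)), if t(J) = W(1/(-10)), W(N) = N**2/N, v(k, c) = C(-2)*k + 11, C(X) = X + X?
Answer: 3920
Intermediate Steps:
g(V, T) = -392 (g(V, T) = 7*(-56) = -392)
C(X) = 2*X
v(k, c) = 11 - 4*k (v(k, c) = (2*(-2))*k + 11 = -4*k + 11 = 11 - 4*k)
W(N) = N
t(J) = -1/10 (t(J) = 1/(-10) = -1/10)
g(-119, 79)/t(v(12, -7)) = -392/(-1/10) = -392*(-10) = 3920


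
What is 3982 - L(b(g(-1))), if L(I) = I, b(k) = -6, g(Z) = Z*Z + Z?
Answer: 3988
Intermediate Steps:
g(Z) = Z + Z² (g(Z) = Z² + Z = Z + Z²)
3982 - L(b(g(-1))) = 3982 - 1*(-6) = 3982 + 6 = 3988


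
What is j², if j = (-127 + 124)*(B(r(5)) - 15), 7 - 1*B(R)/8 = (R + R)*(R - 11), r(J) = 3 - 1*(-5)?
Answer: 1625625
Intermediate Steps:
r(J) = 8 (r(J) = 3 + 5 = 8)
B(R) = 56 - 16*R*(-11 + R) (B(R) = 56 - 8*(R + R)*(R - 11) = 56 - 8*2*R*(-11 + R) = 56 - 16*R*(-11 + R))
j = -1275 (j = (-127 + 124)*((56 - 16*8² + 176*8) - 15) = -3*((56 - 16*64 + 1408) - 15) = -3*((56 - 1024 + 1408) - 15) = -3*(440 - 15) = -3*425 = -1275)
j² = (-1275)² = 1625625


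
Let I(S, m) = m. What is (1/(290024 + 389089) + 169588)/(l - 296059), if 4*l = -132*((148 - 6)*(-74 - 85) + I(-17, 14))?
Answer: 16452773635/43516881927 ≈ 0.37808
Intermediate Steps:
l = 744612 (l = (-132*((148 - 6)*(-74 - 85) + 14))/4 = (-132*(142*(-159) + 14))/4 = (-132*(-22578 + 14))/4 = (-132*(-22564))/4 = (¼)*2978448 = 744612)
(1/(290024 + 389089) + 169588)/(l - 296059) = (1/(290024 + 389089) + 169588)/(744612 - 296059) = (1/679113 + 169588)/448553 = (1/679113 + 169588)*(1/448553) = (115169415445/679113)*(1/448553) = 16452773635/43516881927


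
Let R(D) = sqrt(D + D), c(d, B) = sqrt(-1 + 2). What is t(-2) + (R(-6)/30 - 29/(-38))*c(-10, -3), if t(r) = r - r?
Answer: 29/38 + I*sqrt(3)/15 ≈ 0.76316 + 0.11547*I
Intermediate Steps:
t(r) = 0
c(d, B) = 1 (c(d, B) = sqrt(1) = 1)
R(D) = sqrt(2)*sqrt(D) (R(D) = sqrt(2*D) = sqrt(2)*sqrt(D))
t(-2) + (R(-6)/30 - 29/(-38))*c(-10, -3) = 0 + ((sqrt(2)*sqrt(-6))/30 - 29/(-38))*1 = 0 + ((sqrt(2)*(I*sqrt(6)))*(1/30) - 29*(-1/38))*1 = 0 + ((2*I*sqrt(3))*(1/30) + 29/38)*1 = 0 + (I*sqrt(3)/15 + 29/38)*1 = 0 + (29/38 + I*sqrt(3)/15)*1 = 0 + (29/38 + I*sqrt(3)/15) = 29/38 + I*sqrt(3)/15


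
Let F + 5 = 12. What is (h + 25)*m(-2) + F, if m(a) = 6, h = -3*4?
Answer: 85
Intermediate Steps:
h = -12
F = 7 (F = -5 + 12 = 7)
(h + 25)*m(-2) + F = (-12 + 25)*6 + 7 = 13*6 + 7 = 78 + 7 = 85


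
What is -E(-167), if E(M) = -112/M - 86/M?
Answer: -198/167 ≈ -1.1856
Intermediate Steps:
E(M) = -198/M
-E(-167) = -(-198)/(-167) = -(-198)*(-1)/167 = -1*198/167 = -198/167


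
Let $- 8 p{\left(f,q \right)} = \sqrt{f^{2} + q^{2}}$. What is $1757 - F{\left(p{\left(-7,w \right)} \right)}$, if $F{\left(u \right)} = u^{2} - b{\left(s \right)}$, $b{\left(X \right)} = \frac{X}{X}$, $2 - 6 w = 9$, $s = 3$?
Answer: $\frac{4048619}{2304} \approx 1757.2$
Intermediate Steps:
$w = - \frac{7}{6}$ ($w = \frac{1}{3} - \frac{3}{2} = - \frac{7}{6} \approx -1.1667$)
$b{\left(X \right)} = 1$
$p{\left(f,q \right)} = - \frac{\sqrt{f^{2} + q^{2}}}{8}$
$F{\left(u \right)} = -1 + u^{2}$ ($F{\left(u \right)} = u^{2} - 1 = -1 + u^{2}$)
$1757 - F{\left(p{\left(-7,w \right)} \right)} = 1757 - \left(-1 + \left(- \frac{\sqrt{\left(-7\right)^{2} + \left(- \frac{7}{6}\right)^{2}}}{8}\right)^{2}\right) = 1757 - \left(-1 + \left(- \frac{\sqrt{49 + \frac{49}{36}}}{8}\right)^{2}\right) = 1757 - \left(-1 + \left(- \frac{\sqrt{\frac{1813}{36}}}{8}\right)^{2}\right) = 1757 - \left(-1 + \left(- \frac{\frac{7}{6} \sqrt{37}}{8}\right)^{2}\right) = 1757 - \left(-1 + \left(- \frac{7 \sqrt{37}}{48}\right)^{2}\right) = 1757 - \left(-1 + \frac{1813}{2304}\right) = 1757 - - \frac{491}{2304} = 1757 + \frac{491}{2304} = \frac{4048619}{2304}$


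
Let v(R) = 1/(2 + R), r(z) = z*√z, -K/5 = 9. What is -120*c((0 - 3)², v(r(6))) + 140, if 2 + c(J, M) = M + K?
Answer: 306400/53 - 180*√6/53 ≈ 5772.8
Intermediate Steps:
K = -45 (K = -5*9 = -45)
r(z) = z^(3/2)
c(J, M) = -47 + M (c(J, M) = -2 + (M - 45) = -2 + (-45 + M) = -47 + M)
-120*c((0 - 3)², v(r(6))) + 140 = -120*(-47 + 1/(2 + 6^(3/2))) + 140 = -120*(-47 + 1/(2 + 6*√6)) + 140 = (5640 - 120/(2 + 6*√6)) + 140 = 5780 - 120/(2 + 6*√6)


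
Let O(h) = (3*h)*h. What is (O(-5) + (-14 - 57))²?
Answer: 16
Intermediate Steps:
O(h) = 3*h²
(O(-5) + (-14 - 57))² = (3*(-5)² + (-14 - 57))² = (3*25 - 71)² = (75 - 71)² = 4² = 16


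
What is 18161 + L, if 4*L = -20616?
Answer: 13007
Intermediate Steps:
L = -5154 (L = (¼)*(-20616) = -5154)
18161 + L = 18161 - 5154 = 13007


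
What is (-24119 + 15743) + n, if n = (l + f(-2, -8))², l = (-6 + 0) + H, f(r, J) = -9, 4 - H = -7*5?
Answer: -7800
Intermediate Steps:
H = 39 (H = 4 - (-7)*5 = 4 - 1*(-35) = 4 + 35 = 39)
l = 33 (l = (-6 + 0) + 39 = -6 + 39 = 33)
n = 576 (n = (33 - 9)² = 24² = 576)
(-24119 + 15743) + n = (-24119 + 15743) + 576 = -8376 + 576 = -7800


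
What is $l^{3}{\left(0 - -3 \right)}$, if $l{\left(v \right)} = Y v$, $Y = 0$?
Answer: $0$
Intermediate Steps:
$l{\left(v \right)} = 0$ ($l{\left(v \right)} = 0 v = 0$)
$l^{3}{\left(0 - -3 \right)} = 0^{3} = 0$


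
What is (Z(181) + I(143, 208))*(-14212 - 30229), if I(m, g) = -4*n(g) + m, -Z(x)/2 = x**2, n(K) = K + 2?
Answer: 2942838579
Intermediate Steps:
n(K) = 2 + K
Z(x) = -2*x**2
I(m, g) = -8 + m - 4*g (I(m, g) = -4*(2 + g) + m = (-8 - 4*g) + m = -8 + m - 4*g)
(Z(181) + I(143, 208))*(-14212 - 30229) = (-2*181**2 + (-8 + 143 - 4*208))*(-14212 - 30229) = (-2*32761 + (-8 + 143 - 832))*(-44441) = (-65522 - 697)*(-44441) = -66219*(-44441) = 2942838579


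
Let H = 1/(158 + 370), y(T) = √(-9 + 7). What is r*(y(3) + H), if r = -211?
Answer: -211/528 - 211*I*√2 ≈ -0.39962 - 298.4*I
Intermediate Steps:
y(T) = I*√2 (y(T) = √(-2) = I*√2)
H = 1/528 ≈ 0.0018939
r*(y(3) + H) = -211*(I*√2 + 1/528) = -211*(1/528 + I*√2) = -211/528 - 211*I*√2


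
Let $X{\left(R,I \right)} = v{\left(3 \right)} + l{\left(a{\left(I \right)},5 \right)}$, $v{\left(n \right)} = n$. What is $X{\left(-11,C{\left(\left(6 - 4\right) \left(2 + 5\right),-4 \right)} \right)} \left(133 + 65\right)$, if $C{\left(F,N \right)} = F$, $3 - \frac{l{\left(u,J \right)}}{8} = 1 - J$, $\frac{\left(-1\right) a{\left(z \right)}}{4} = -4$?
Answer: $11682$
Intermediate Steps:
$a{\left(z \right)} = 16$ ($a{\left(z \right)} = \left(-4\right) \left(-4\right) = 16$)
$l{\left(u,J \right)} = 16 + 8 J$ ($l{\left(u,J \right)} = 24 - 8 \left(1 - J\right) = 24 + \left(-8 + 8 J\right) = 16 + 8 J$)
$X{\left(R,I \right)} = 59$ ($X{\left(R,I \right)} = 3 + \left(16 + 8 \cdot 5\right) = 3 + \left(16 + 40\right) = 3 + 56 = 59$)
$X{\left(-11,C{\left(\left(6 - 4\right) \left(2 + 5\right),-4 \right)} \right)} \left(133 + 65\right) = 59 \left(133 + 65\right) = 59 \cdot 198 = 11682$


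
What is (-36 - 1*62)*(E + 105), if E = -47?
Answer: -5684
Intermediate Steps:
(-36 - 1*62)*(E + 105) = (-36 - 1*62)*(-47 + 105) = (-36 - 62)*58 = -98*58 = -5684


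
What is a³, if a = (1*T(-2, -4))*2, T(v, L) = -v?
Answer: 64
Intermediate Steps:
a = 4 (a = (1*(-1*(-2)))*2 = (1*2)*2 = 2*2 = 4)
a³ = 4³ = 64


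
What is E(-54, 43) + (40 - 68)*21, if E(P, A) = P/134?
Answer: -39423/67 ≈ -588.40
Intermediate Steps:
E(P, A) = P/134 (E(P, A) = P*(1/134) = P/134)
E(-54, 43) + (40 - 68)*21 = (1/134)*(-54) + (40 - 68)*21 = -27/67 - 28*21 = -27/67 - 588 = -39423/67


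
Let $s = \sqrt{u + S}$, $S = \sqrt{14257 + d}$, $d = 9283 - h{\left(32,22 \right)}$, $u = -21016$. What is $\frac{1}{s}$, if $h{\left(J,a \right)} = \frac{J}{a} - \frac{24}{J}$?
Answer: $- \frac{i \sqrt{22}}{\sqrt{462352 - 3 \sqrt{1265891}}} \approx - 0.0069233 i$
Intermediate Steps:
$h{\left(J,a \right)} = - \frac{24}{J} + \frac{J}{a}$
$d = \frac{408421}{44}$ ($d = 9283 - \left(- \frac{24}{32} + \frac{32}{22}\right) = 9283 - \left(\left(-24\right) \frac{1}{32} + 32 \cdot \frac{1}{22}\right) = 9283 - \left(- \frac{3}{4} + \frac{16}{11}\right) = 9283 - \frac{31}{44} = \frac{408421}{44} \approx 9282.3$)
$S = \frac{3 \sqrt{1265891}}{22}$ ($S = \sqrt{14257 + \frac{408421}{44}} = \sqrt{\frac{1035729}{44}} = \frac{3 \sqrt{1265891}}{22} \approx 153.43$)
$s = \sqrt{-21016 + \frac{3 \sqrt{1265891}}{22}} \approx 144.44 i$
$\frac{1}{s} = \frac{1}{\frac{1}{22} \sqrt{-10171744 + 66 \sqrt{1265891}}} = \frac{22}{\sqrt{-10171744 + 66 \sqrt{1265891}}}$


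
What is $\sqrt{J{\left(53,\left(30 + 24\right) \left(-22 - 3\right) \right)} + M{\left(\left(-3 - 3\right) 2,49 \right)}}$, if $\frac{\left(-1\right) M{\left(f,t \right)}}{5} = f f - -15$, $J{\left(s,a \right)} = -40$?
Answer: $i \sqrt{835} \approx 28.896 i$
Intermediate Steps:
$M{\left(f,t \right)} = -75 - 5 f^{2}$ ($M{\left(f,t \right)} = - 5 \left(f f - -15\right) = - 5 \left(f^{2} + 15\right) = - 5 \left(15 + f^{2}\right) = -75 - 5 f^{2}$)
$\sqrt{J{\left(53,\left(30 + 24\right) \left(-22 - 3\right) \right)} + M{\left(\left(-3 - 3\right) 2,49 \right)}} = \sqrt{-40 - \left(75 + 5 \left(\left(-3 - 3\right) 2\right)^{2}\right)} = \sqrt{-40 - \left(75 + 5 \left(\left(-6\right) 2\right)^{2}\right)} = \sqrt{-40 - \left(75 + 5 \left(-12\right)^{2}\right)} = \sqrt{-40 - 795} = \sqrt{-835} = i \sqrt{835}$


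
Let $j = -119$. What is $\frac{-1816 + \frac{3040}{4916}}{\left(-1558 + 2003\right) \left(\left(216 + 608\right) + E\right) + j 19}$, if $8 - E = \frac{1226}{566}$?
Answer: $- \frac{78925304}{15956302411} \approx -0.0049463$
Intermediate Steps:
$E = \frac{1651}{283}$ ($E = 8 - \frac{1226}{566} = 8 - 1226 \cdot \frac{1}{566} = 8 - \frac{613}{283} = \frac{1651}{283} \approx 5.8339$)
$\frac{-1816 + \frac{3040}{4916}}{\left(-1558 + 2003\right) \left(\left(216 + 608\right) + E\right) + j 19} = \frac{-1816 + \frac{3040}{4916}}{\left(-1558 + 2003\right) \left(\left(216 + 608\right) + \frac{1651}{283}\right) - 2261} = \frac{-1816 + 3040 \cdot \frac{1}{4916}}{445 \left(824 + \frac{1651}{283}\right) - 2261} = \frac{-1816 + \frac{760}{1229}}{445 \cdot \frac{234843}{283} - 2261} = - \frac{2231104}{1229 \left(\frac{104505135}{283} - 2261\right)} = - \frac{2231104}{1229 \cdot \frac{103865272}{283}} = \left(- \frac{2231104}{1229}\right) \frac{283}{103865272} = - \frac{78925304}{15956302411}$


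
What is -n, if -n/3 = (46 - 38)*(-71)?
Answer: -1704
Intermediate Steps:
n = 1704 (n = -3*(46 - 38)*(-71) = -24*(-71) = -3*(-568) = 1704)
-n = -1*1704 = -1704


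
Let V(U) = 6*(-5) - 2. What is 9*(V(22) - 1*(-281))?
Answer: 2241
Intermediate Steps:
V(U) = -32 (V(U) = -30 - 2 = -32)
9*(V(22) - 1*(-281)) = 9*(-32 - 1*(-281)) = 9*(-32 + 281) = 9*249 = 2241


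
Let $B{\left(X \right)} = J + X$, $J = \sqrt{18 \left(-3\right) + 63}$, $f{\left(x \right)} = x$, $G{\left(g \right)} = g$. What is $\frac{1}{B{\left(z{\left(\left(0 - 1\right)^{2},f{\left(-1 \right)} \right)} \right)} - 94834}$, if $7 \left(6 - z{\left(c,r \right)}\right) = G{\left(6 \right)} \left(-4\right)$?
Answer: $- \frac{7}{663751} \approx -1.0546 \cdot 10^{-5}$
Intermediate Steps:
$J = 3$ ($J = \sqrt{-54 + 63} = \sqrt{9} = 3$)
$z{\left(c,r \right)} = \frac{66}{7}$ ($z{\left(c,r \right)} = 6 - \frac{6 \left(-4\right)}{7} = 6 - - \frac{24}{7} = 6 + \frac{24}{7} = \frac{66}{7}$)
$B{\left(X \right)} = 3 + X$
$\frac{1}{B{\left(z{\left(\left(0 - 1\right)^{2},f{\left(-1 \right)} \right)} \right)} - 94834} = \frac{1}{\left(3 + \frac{66}{7}\right) - 94834} = \frac{1}{\frac{87}{7} - 94834} = \frac{1}{- \frac{663751}{7}} = - \frac{7}{663751}$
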